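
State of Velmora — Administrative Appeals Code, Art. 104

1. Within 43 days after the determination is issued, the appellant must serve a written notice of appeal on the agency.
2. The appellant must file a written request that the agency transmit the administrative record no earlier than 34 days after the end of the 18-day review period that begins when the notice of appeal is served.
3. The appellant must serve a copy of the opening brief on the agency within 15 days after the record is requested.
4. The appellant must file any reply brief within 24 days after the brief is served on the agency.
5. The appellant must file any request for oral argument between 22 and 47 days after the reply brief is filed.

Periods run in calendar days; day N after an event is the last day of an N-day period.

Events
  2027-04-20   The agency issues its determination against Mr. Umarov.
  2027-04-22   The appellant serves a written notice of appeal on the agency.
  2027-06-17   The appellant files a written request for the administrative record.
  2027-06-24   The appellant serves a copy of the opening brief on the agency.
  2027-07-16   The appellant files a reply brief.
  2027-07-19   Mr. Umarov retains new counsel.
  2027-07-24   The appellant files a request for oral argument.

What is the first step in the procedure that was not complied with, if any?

Step 1 — counting 43 days from 2027-04-20 (when the determination is issued) gives a deadline of 2027-06-02; completed 2027-04-22, before the deadline.
Step 2 — must wait 34 days from 2027-05-10 (end of the 18-day review period, which began when the notice of appeal is served on 2027-04-22), so not before 2027-06-13; done 2027-06-17, after the minimum wait.
Step 3 — counting 15 days from 2027-06-17 (when the record is requested) gives a deadline of 2027-07-02; completed 2027-06-24, before the deadline.
Step 4 — counting 24 days from 2027-06-24 (when the brief is served on the agency) gives a deadline of 2027-07-18; done 2027-07-16 — timely.
Step 5 — 22 and 47 days from 2027-07-16 (when the reply brief is filed) are 2027-08-07 and 2027-09-01 respectively; done 2027-07-24 — 14 days before the window opened.
The procedure was therefore not followed at step 5.

Step 5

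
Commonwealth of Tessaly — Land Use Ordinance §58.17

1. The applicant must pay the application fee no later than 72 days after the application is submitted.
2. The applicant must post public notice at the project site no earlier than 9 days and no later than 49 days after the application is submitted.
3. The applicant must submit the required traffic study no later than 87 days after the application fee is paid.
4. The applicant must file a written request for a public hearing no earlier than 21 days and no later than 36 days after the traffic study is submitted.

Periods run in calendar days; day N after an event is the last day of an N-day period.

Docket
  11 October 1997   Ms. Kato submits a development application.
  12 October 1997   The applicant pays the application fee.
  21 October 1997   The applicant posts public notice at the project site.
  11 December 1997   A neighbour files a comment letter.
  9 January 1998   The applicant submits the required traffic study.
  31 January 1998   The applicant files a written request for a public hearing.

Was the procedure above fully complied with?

No

(1) due by 11 October 1997 + 72 days = 22 December 1997; done 12 October 1997 — timely.
(2) the permitted window runs from 11 October 1997 + 9 = 20 October 1997 to 11 October 1997 + 49 = 29 November 1997; 21 October 1997 falls inside that range.
(3) due by 12 October 1997 + 87 days = 7 January 1998; 9 January 1998 misses that deadline by 2 days.
The procedure was therefore not followed at step 3.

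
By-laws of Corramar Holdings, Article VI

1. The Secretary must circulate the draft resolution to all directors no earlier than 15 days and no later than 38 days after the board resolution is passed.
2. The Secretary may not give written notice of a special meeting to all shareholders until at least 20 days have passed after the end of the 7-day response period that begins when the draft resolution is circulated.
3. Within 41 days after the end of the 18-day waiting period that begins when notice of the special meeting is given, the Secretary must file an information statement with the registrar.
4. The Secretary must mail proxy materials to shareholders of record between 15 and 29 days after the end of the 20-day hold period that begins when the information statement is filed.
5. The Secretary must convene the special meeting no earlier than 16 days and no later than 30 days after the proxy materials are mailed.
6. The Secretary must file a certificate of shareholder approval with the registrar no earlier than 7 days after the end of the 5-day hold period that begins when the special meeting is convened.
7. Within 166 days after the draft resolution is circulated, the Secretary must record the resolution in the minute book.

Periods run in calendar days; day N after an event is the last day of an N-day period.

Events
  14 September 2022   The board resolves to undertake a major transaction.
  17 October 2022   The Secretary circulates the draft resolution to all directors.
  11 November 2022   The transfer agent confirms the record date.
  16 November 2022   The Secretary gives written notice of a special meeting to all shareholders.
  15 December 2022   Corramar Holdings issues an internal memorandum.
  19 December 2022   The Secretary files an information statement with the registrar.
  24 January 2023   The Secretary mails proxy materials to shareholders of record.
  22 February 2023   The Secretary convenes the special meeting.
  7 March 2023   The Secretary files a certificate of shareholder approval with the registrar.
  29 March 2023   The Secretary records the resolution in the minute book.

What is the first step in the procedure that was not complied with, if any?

Step 1: the window is 15–38 days after 14 September 2022 (when the board resolution is passed), so 29 September 2022 through 22 October 2022; 17 October 2022 falls inside that range.
Step 2: the earliest permitted date is 20 days after 24 October 2022 (end of the 7-day response period, which began when the draft resolution is circulated on 17 October 2022), i.e. 13 November 2022; done 16 November 2022 — permitted.
Step 3: 41 days after 4 December 2022 (end of the 18-day waiting period, which began when notice of the special meeting is given on 16 November 2022) is 14 January 2023; completed 19 December 2022, before the deadline.
Step 4: the window is 15–29 days after 8 January 2023 (end of the 20-day hold period, which began when the information statement is filed on 19 December 2022), so 23 January 2023 through 6 February 2023; done 24 January 2023 — within the window.
Step 5: the window is 16–30 days after 24 January 2023 (when the proxy materials are mailed), so 9 February 2023 through 23 February 2023; done 22 February 2023 — within the window.
Step 6: the earliest permitted date is 7 days after 27 February 2023 (end of the 5-day hold period, which began when the special meeting is convened on 22 February 2023), i.e. 6 March 2023; 7 March 2023 is on or after that date.
Step 7: 166 days after 17 October 2022 (when the draft resolution is circulated) is 1 April 2023; done 29 March 2023 — timely.

None — every step was satisfied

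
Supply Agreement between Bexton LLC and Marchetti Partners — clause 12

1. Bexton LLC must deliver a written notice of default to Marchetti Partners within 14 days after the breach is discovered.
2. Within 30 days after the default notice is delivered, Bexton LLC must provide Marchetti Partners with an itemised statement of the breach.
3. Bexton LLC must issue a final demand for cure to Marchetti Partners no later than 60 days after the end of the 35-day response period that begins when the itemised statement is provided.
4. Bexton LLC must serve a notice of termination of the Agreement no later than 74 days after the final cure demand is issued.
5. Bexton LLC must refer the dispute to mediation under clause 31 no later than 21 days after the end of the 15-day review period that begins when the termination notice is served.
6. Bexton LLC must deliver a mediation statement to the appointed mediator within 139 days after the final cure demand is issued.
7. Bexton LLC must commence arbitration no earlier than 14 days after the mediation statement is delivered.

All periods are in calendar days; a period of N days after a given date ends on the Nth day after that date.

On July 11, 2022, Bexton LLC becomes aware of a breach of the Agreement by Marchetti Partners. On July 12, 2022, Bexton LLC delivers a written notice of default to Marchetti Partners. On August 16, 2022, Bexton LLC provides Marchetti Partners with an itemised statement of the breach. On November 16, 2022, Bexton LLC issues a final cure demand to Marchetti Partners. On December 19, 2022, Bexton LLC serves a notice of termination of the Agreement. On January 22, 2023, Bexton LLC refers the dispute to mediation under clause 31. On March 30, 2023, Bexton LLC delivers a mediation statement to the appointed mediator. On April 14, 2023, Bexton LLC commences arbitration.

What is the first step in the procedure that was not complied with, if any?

Step 2

Step 1 — counting 14 days from July 11, 2022 (when the breach is discovered) gives a deadline of July 25, 2022; done July 12, 2022 — timely.
Step 2 — counting 30 days from July 12, 2022 (when the default notice is delivered) gives a deadline of August 11, 2022; August 16, 2022 misses that deadline by 5 days.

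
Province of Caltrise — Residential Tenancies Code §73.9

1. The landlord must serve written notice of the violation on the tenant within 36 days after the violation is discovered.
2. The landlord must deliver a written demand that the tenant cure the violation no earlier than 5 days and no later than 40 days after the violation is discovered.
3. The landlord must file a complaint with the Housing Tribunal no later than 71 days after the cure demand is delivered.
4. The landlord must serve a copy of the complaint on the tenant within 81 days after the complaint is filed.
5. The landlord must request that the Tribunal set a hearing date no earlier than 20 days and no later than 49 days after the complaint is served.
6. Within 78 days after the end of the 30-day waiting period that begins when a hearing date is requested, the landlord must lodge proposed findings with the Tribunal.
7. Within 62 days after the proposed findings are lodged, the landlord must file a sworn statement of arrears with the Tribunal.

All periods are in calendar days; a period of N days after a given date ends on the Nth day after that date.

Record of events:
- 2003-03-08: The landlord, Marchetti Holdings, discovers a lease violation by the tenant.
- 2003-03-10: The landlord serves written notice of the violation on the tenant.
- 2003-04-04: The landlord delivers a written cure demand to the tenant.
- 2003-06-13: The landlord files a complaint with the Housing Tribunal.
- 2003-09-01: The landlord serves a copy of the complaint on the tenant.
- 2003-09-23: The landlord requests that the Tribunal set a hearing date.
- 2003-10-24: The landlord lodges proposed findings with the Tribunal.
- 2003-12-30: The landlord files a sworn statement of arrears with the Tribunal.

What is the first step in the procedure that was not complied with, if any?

Step 7

Step 1 — counting 36 days from 2003-03-08 (when the violation is discovered) gives a deadline of 2003-04-13; completed 2003-03-10, before the deadline.
Step 2 — 5 and 40 days from 2003-03-08 (when the violation is discovered) are 2003-03-13 and 2003-04-17 respectively; 2003-04-04 falls inside that range.
Step 3 — counting 71 days from 2003-04-04 (when the cure demand is delivered) gives a deadline of 2003-06-14; done 2003-06-13 — timely.
Step 4 — counting 81 days from 2003-06-13 (when the complaint is filed) gives a deadline of 2003-09-02; 2003-09-01 is within that limit.
Step 5 — 20 and 49 days from 2003-09-01 (when the complaint is served) are 2003-09-21 and 2003-10-20 respectively; done 2003-09-23 — within the window.
Step 6 — counting 78 days from 2003-10-23 (end of the 30-day waiting period, which began when a hearing date is requested on 2003-09-23) gives a deadline of 2004-01-09; done 2003-10-24 — timely.
Step 7 — counting 62 days from 2003-10-24 (when the proposed findings are lodged) gives a deadline of 2003-12-25; not done until 2003-12-30, 5 days after the deadline.
The procedure was therefore not followed at step 7.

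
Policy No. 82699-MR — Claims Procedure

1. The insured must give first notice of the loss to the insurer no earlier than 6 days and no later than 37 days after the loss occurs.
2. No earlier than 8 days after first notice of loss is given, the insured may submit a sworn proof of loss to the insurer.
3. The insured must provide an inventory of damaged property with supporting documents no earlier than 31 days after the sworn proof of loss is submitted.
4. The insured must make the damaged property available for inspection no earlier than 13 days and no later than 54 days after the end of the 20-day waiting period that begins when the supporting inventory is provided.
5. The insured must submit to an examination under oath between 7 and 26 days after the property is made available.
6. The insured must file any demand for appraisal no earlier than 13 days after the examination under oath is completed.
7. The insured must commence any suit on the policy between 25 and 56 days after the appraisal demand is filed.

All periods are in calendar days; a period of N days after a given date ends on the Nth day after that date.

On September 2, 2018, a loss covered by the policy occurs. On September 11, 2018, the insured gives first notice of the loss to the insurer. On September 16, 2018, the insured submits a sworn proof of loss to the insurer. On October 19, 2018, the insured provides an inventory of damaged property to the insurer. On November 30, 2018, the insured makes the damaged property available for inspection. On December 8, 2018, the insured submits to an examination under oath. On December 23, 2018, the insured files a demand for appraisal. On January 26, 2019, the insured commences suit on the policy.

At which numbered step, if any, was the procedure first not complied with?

Step 1 — 6 and 37 days from September 2, 2018 (when the loss occurs) are September 8, 2018 and October 9, 2018 respectively; done September 11, 2018 — within the window.
Step 2 — must wait 8 days from September 11, 2018 (when first notice of loss is given), so not before September 19, 2018; acted on September 16, 2018, 3 days prematurely.
The procedure was therefore not followed at step 2.

Step 2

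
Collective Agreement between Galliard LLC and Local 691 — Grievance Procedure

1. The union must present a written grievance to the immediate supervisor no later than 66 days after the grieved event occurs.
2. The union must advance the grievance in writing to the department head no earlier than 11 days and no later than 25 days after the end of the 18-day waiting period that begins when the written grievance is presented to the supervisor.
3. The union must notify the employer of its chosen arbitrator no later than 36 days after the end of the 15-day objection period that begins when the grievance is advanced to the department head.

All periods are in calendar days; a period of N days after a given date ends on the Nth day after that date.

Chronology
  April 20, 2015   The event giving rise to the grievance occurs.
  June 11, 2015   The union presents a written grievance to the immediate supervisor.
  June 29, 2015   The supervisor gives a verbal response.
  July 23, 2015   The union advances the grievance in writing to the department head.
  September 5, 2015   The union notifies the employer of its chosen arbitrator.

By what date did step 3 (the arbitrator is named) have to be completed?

The grievance is advanced to the department head on July 23, 2015; the 15-day objection period therefore ends August 7, 2015, and step 3 runs from that date. 36 days after August 7, 2015 is September 12, 2015.

September 12, 2015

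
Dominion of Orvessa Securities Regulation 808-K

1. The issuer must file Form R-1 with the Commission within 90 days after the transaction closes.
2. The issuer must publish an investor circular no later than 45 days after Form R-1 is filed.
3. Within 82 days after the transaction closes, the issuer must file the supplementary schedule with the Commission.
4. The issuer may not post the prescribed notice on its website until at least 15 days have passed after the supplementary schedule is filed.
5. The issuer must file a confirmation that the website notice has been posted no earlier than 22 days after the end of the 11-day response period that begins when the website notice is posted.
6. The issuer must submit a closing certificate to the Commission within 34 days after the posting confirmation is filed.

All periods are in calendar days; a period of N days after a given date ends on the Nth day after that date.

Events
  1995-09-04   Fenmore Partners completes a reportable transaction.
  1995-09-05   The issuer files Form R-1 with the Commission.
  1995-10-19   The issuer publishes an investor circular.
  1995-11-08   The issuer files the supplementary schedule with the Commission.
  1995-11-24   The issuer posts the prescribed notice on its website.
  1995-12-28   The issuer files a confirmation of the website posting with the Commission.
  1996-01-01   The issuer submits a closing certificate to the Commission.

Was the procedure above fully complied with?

Step 1 — counting 90 days from 1995-09-04 (when the transaction closes) gives a deadline of 1995-12-03; completed 1995-09-05, before the deadline.
Step 2 — counting 45 days from 1995-09-05 (when Form R-1 is filed) gives a deadline of 1995-10-20; done 1995-10-19 — timely.
Step 3 — counting 82 days from 1995-09-04 (when the transaction closes) gives a deadline of 1995-11-25; done 1995-11-08 — timely.
Step 4 — must wait 15 days from 1995-11-08 (when the supplementary schedule is filed), so not before 1995-11-23; done 1995-11-24, after the minimum wait.
Step 5 — must wait 22 days from 1995-12-05 (end of the 11-day response period, which began when the website notice is posted on 1995-11-24), so not before 1995-12-27; 1995-12-28 is on or after that date.
Step 6 — counting 34 days from 1995-12-28 (when the posting confirmation is filed) gives a deadline of 1996-01-31; done 1996-01-01 — timely.

Yes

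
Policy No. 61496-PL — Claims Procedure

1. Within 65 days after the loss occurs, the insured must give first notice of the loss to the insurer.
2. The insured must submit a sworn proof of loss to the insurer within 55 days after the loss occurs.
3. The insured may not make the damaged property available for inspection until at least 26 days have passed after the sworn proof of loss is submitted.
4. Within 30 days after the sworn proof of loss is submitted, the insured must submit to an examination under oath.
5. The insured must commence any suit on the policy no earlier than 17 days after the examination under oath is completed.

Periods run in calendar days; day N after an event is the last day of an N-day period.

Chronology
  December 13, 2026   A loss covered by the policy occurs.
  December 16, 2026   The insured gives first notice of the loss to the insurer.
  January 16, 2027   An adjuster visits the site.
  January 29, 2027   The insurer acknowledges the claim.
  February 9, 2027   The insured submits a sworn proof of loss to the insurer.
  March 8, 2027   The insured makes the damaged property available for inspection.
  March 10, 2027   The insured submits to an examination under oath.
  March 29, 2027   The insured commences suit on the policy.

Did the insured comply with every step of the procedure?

Step 1 — counting 65 days from December 13, 2026 (when the loss occurs) gives a deadline of February 16, 2027; completed December 16, 2026, before the deadline.
Step 2 — counting 55 days from December 13, 2026 (when the loss occurs) gives a deadline of February 6, 2027; February 9, 2027 misses that deadline by 3 days.
Later steps need not be reached.

No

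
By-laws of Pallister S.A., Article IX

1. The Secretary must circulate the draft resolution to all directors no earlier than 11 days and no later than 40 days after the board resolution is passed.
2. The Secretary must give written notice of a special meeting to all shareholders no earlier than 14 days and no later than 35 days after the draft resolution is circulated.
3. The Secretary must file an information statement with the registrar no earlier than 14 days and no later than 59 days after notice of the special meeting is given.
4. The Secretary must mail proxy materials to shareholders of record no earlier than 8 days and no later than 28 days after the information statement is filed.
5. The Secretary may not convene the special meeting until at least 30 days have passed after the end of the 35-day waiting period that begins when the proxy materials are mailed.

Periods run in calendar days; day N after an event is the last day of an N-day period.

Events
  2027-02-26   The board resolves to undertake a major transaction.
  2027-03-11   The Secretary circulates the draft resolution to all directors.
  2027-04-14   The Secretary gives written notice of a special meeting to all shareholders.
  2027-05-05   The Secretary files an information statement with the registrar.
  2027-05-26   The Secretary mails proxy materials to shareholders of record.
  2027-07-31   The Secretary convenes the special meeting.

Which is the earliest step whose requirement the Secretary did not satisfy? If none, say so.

Step 1 — 11 and 40 days from 2027-02-26 (when the board resolution is passed) are 2027-03-09 and 2027-04-07 respectively; done 2027-03-11, which is between those dates.
Step 2 — 14 and 35 days from 2027-03-11 (when the draft resolution is circulated) are 2027-03-25 and 2027-04-15 respectively; 2027-04-14 falls inside that range.
Step 3 — 14 and 59 days from 2027-04-14 (when notice of the special meeting is given) are 2027-04-28 and 2027-06-12 respectively; 2027-05-05 falls inside that range.
Step 4 — 8 and 28 days from 2027-05-05 (when the information statement is filed) are 2027-05-13 and 2027-06-02 respectively; done 2027-05-26 — within the window.
Step 5 — must wait 30 days from 2027-06-30 (end of the 35-day waiting period, which began when the proxy materials are mailed on 2027-05-26), so not before 2027-07-30; done 2027-07-31, after the minimum wait.

None — every step was satisfied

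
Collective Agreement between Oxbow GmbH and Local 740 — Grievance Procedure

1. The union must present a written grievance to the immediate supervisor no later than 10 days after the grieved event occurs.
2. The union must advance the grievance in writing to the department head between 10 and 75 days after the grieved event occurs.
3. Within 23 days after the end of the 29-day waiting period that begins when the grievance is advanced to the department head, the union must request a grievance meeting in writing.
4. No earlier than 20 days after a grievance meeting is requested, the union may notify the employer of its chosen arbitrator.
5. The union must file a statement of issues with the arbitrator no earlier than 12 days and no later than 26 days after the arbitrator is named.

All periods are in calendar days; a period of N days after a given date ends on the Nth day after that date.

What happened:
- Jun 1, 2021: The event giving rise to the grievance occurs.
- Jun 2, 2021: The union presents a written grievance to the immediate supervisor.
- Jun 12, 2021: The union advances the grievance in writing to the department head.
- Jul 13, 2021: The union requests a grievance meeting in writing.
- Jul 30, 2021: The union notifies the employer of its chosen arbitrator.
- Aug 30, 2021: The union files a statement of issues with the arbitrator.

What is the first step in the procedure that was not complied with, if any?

Step 1: 10 days after Jun 1, 2021 (when the grieved event occurs) is Jun 11, 2021; completed Jun 2, 2021, before the deadline.
Step 2: the window is 10–75 days after Jun 1, 2021 (when the grieved event occurs), so Jun 11, 2021 through Aug 15, 2021; Jun 12, 2021 falls inside that range.
Step 3: 23 days after Jul 11, 2021 (end of the 29-day waiting period, which began when the grievance is advanced to the department head on Jun 12, 2021) is Aug 3, 2021; done Jul 13, 2021 — timely.
Step 4: the earliest permitted date is 20 days after Jul 13, 2021 (when a grievance meeting is requested), i.e. Aug 2, 2021; acted on Jul 30, 2021, 3 days prematurely.
The analysis stops there.

Step 4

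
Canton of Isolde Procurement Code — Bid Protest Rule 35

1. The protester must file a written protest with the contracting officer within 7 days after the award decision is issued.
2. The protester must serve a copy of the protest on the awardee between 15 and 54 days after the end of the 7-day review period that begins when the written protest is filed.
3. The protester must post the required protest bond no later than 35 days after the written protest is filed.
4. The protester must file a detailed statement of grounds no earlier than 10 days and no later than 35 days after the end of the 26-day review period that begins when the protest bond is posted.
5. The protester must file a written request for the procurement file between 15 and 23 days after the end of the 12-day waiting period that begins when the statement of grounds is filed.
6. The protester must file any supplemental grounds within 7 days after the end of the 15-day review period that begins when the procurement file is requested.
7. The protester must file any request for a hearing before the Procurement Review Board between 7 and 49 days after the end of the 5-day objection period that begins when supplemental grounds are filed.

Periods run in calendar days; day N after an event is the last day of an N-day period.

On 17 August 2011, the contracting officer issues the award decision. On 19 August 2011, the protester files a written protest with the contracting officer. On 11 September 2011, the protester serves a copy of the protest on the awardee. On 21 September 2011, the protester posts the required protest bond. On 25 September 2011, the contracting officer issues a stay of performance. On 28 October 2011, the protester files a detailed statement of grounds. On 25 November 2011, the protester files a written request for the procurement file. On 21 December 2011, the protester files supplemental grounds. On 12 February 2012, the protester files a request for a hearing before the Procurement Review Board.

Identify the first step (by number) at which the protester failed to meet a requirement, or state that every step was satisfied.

Step 1: 7 days after 17 August 2011 (when the award decision is issued) is 24 August 2011; completed 19 August 2011, before the deadline.
Step 2: the window is 15–54 days after 26 August 2011 (end of the 7-day review period, which began when the written protest is filed on 19 August 2011), so 10 September 2011 through 19 October 2011; done 11 September 2011 — within the window.
Step 3: 35 days after 19 August 2011 (when the written protest is filed) is 23 September 2011; 21 September 2011 is within that limit.
Step 4: the window is 10–35 days after 17 October 2011 (end of the 26-day review period, which began when the protest bond is posted on 21 September 2011), so 27 October 2011 through 21 November 2011; 28 October 2011 falls inside that range.
Step 5: the window is 15–23 days after 9 November 2011 (end of the 12-day waiting period, which began when the statement of grounds is filed on 28 October 2011), so 24 November 2011 through 2 December 2011; done 25 November 2011 — within the window.
Step 6: 7 days after 10 December 2011 (end of the 15-day review period, which began when the procurement file is requested on 25 November 2011) is 17 December 2011; not done until 21 December 2011, 4 days after the deadline.
The analysis stops there.

Step 6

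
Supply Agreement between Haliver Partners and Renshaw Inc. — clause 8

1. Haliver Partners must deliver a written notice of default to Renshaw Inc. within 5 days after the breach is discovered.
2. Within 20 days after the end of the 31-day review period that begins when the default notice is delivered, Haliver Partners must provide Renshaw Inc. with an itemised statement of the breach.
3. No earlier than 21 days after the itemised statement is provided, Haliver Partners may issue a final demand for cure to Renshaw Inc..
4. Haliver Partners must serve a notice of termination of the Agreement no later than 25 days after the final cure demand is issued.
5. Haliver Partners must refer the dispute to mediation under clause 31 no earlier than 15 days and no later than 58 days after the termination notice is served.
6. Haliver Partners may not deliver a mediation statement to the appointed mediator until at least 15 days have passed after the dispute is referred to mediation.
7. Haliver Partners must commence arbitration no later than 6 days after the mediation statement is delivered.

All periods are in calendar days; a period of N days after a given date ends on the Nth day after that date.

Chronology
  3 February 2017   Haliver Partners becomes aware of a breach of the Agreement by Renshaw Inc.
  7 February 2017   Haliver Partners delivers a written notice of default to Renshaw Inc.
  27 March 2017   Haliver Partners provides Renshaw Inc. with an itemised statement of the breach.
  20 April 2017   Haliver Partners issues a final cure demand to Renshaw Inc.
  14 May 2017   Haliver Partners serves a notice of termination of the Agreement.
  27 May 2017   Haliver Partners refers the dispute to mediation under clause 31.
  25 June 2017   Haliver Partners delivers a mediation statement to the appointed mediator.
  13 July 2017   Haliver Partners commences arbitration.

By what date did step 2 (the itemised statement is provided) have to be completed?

The default notice is delivered on 7 February 2017; the 31-day review period therefore ends 10 March 2017, and step 2 runs from that date. 20 days after 10 March 2017 is 30 March 2017.

30 March 2017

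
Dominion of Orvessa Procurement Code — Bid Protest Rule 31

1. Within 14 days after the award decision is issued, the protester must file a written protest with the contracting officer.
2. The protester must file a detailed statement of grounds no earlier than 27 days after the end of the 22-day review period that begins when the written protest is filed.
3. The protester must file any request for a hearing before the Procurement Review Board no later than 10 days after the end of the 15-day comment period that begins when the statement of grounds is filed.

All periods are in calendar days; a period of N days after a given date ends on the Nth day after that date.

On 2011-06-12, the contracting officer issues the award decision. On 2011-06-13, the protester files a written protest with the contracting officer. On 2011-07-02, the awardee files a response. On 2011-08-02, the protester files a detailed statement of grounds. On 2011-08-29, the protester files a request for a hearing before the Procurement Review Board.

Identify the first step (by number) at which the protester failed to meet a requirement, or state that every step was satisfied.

Step 3

Step 1: 14 days after 2011-06-12 (when the award decision is issued) is 2011-06-26; completed 2011-06-13, before the deadline.
Step 2: the earliest permitted date is 27 days after 2011-07-05 (end of the 22-day review period, which began when the written protest is filed on 2011-06-13), i.e. 2011-08-01; done 2011-08-02 — permitted.
Step 3: 10 days after 2011-08-17 (end of the 15-day comment period, which began when the statement of grounds is filed on 2011-08-02) is 2011-08-27; not done until 2011-08-29, 2 days after the deadline.
The procedure was therefore not followed at step 3.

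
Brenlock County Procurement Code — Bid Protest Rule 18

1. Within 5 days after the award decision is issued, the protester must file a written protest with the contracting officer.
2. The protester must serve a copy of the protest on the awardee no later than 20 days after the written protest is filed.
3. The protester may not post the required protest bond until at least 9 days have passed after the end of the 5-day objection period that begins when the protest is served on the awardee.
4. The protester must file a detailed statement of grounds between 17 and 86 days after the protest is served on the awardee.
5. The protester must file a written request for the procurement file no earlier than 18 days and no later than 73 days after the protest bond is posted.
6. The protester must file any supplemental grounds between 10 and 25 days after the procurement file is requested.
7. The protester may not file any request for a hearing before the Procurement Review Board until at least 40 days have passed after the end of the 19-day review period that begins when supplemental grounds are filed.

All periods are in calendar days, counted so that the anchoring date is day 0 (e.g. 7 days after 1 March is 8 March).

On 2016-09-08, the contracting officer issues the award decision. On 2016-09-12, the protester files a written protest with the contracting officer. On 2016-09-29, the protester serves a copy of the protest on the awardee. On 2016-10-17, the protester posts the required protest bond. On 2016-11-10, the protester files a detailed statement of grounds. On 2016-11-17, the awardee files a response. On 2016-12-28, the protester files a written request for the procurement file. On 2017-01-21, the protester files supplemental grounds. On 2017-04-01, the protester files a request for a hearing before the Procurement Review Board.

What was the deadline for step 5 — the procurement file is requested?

Step 5 runs from 2016-10-17, when the protest bond is posted. The window is 18–73 days after 2016-10-17; it closes on 2016-12-29.

2016-12-29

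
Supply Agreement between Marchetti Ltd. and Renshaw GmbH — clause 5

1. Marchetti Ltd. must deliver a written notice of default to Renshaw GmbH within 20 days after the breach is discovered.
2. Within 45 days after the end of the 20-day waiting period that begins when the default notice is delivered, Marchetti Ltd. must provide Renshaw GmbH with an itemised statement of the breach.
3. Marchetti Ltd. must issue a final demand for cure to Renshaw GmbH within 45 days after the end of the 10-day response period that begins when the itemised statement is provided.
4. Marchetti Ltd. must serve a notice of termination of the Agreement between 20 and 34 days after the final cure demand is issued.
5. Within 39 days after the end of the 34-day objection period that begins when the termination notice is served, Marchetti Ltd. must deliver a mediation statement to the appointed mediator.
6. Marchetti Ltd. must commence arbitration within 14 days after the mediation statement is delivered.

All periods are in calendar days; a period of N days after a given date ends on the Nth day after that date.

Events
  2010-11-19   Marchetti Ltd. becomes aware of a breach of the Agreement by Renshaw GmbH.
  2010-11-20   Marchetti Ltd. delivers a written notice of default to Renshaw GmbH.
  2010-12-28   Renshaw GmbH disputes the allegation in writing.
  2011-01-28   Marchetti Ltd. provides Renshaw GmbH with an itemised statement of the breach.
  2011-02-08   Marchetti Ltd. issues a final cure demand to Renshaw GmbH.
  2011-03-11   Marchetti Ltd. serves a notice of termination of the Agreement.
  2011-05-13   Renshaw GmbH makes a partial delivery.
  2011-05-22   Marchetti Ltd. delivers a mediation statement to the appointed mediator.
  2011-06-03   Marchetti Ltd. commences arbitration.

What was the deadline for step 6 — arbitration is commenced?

2011-06-05

Step 6 runs from 2011-05-22, when the mediation statement is delivered. 14 days after 2011-05-22 is 2011-06-05.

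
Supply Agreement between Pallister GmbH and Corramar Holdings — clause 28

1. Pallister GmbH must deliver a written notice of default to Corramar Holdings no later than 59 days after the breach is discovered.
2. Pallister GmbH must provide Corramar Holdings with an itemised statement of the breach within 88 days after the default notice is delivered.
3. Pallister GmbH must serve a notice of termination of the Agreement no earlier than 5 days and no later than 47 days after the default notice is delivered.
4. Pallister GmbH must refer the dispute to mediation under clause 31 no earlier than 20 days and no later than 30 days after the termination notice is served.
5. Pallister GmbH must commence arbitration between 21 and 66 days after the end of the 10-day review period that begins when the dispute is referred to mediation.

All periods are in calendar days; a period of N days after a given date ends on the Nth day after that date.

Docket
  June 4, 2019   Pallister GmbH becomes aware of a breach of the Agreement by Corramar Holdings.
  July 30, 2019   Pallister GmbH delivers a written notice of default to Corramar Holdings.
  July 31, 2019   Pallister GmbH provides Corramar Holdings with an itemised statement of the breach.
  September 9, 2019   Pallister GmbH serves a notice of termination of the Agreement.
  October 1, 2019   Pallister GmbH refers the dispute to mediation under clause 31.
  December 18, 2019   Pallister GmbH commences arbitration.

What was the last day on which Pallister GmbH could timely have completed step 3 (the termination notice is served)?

September 15, 2019

Step 3 runs from July 30, 2019, when the default notice is delivered. The window is 5–47 days after July 30, 2019; it closes on September 15, 2019.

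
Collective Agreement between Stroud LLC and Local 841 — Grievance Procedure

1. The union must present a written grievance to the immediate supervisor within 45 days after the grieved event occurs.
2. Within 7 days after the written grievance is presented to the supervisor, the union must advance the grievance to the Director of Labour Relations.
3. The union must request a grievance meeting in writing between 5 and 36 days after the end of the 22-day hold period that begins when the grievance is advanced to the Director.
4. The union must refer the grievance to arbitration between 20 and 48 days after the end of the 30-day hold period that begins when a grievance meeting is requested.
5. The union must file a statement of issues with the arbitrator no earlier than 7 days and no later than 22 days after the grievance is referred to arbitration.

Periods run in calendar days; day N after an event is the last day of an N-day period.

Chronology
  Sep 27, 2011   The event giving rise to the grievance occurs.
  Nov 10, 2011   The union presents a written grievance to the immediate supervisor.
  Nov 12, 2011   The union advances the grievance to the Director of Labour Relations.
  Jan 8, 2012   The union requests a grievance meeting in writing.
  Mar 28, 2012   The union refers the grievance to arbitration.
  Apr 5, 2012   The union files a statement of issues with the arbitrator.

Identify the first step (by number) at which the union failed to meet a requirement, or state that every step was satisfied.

(1) due by Sep 27, 2011 + 45 days = Nov 11, 2011; Nov 10, 2011 is within that limit.
(2) due by Nov 10, 2011 + 7 days = Nov 17, 2011; done Nov 12, 2011 — timely.
(3) the permitted window runs from Dec 4, 2011 + 5 = Dec 9, 2011 to Dec 4, 2011 + 36 = Jan 9, 2012; Jan 8, 2012 falls inside that range.
(4) the permitted window runs from Feb 7, 2012 + 20 = Feb 27, 2012 to Feb 7, 2012 + 48 = Mar 26, 2012; done Mar 28, 2012 — 2 days after the window closed.
The procedure was therefore not followed at step 4.

Step 4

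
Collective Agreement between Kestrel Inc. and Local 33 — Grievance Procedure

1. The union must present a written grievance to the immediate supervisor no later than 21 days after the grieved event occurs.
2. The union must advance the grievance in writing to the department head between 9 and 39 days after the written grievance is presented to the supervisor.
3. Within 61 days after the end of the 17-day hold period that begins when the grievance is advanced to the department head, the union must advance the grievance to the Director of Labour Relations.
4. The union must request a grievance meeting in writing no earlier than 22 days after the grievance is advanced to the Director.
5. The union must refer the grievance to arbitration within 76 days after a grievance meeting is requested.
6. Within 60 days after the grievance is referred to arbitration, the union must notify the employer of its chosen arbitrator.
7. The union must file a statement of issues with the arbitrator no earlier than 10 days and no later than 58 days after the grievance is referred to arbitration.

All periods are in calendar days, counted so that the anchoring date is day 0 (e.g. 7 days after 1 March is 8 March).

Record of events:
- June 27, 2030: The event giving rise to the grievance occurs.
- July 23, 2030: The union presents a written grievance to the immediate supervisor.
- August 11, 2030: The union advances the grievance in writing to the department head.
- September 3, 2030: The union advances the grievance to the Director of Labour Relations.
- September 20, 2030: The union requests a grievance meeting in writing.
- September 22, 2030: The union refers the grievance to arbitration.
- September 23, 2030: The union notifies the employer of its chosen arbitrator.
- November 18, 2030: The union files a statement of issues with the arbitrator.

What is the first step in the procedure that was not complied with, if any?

(1) due by June 27, 2030 + 21 days = July 18, 2030; July 23, 2030 misses that deadline by 5 days.

Step 1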